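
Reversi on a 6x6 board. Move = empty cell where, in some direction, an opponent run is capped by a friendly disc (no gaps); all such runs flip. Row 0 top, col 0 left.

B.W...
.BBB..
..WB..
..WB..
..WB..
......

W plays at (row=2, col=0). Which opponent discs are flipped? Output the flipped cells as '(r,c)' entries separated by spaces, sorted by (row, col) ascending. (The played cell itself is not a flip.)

Dir NW: edge -> no flip
Dir N: first cell '.' (not opp) -> no flip
Dir NE: opp run (1,1) capped by W -> flip
Dir W: edge -> no flip
Dir E: first cell '.' (not opp) -> no flip
Dir SW: edge -> no flip
Dir S: first cell '.' (not opp) -> no flip
Dir SE: first cell '.' (not opp) -> no flip

Answer: (1,1)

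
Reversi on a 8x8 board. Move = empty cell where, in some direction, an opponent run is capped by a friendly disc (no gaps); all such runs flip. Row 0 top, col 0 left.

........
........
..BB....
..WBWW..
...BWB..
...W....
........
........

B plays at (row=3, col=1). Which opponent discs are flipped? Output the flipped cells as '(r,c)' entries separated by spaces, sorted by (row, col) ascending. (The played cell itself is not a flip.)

Answer: (3,2)

Derivation:
Dir NW: first cell '.' (not opp) -> no flip
Dir N: first cell '.' (not opp) -> no flip
Dir NE: first cell 'B' (not opp) -> no flip
Dir W: first cell '.' (not opp) -> no flip
Dir E: opp run (3,2) capped by B -> flip
Dir SW: first cell '.' (not opp) -> no flip
Dir S: first cell '.' (not opp) -> no flip
Dir SE: first cell '.' (not opp) -> no flip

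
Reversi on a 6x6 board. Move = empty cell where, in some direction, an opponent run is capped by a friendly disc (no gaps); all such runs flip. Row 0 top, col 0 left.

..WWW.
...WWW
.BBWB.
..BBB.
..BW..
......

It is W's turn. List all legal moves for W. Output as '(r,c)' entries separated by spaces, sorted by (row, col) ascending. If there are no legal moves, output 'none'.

Answer: (1,0) (2,0) (2,5) (3,1) (3,5) (4,1) (4,4) (4,5) (5,1)

Derivation:
(1,0): flips 2 -> legal
(1,1): no bracket -> illegal
(1,2): no bracket -> illegal
(2,0): flips 2 -> legal
(2,5): flips 2 -> legal
(3,0): no bracket -> illegal
(3,1): flips 1 -> legal
(3,5): flips 1 -> legal
(4,1): flips 2 -> legal
(4,4): flips 2 -> legal
(4,5): flips 1 -> legal
(5,1): flips 3 -> legal
(5,2): no bracket -> illegal
(5,3): no bracket -> illegal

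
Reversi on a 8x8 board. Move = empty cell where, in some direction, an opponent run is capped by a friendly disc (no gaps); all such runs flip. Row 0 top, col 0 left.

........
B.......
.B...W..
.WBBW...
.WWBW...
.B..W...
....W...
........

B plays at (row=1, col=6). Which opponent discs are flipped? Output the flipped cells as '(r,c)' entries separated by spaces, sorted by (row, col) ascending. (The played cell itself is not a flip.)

Answer: (2,5) (3,4)

Derivation:
Dir NW: first cell '.' (not opp) -> no flip
Dir N: first cell '.' (not opp) -> no flip
Dir NE: first cell '.' (not opp) -> no flip
Dir W: first cell '.' (not opp) -> no flip
Dir E: first cell '.' (not opp) -> no flip
Dir SW: opp run (2,5) (3,4) capped by B -> flip
Dir S: first cell '.' (not opp) -> no flip
Dir SE: first cell '.' (not opp) -> no flip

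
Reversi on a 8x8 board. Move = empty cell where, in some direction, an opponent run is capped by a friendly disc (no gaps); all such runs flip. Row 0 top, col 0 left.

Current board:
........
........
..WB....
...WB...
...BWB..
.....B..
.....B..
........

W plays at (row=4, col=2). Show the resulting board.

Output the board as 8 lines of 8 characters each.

Place W at (4,2); scan 8 dirs for brackets.
Dir NW: first cell '.' (not opp) -> no flip
Dir N: first cell '.' (not opp) -> no flip
Dir NE: first cell 'W' (not opp) -> no flip
Dir W: first cell '.' (not opp) -> no flip
Dir E: opp run (4,3) capped by W -> flip
Dir SW: first cell '.' (not opp) -> no flip
Dir S: first cell '.' (not opp) -> no flip
Dir SE: first cell '.' (not opp) -> no flip
All flips: (4,3)

Answer: ........
........
..WB....
...WB...
..WWWB..
.....B..
.....B..
........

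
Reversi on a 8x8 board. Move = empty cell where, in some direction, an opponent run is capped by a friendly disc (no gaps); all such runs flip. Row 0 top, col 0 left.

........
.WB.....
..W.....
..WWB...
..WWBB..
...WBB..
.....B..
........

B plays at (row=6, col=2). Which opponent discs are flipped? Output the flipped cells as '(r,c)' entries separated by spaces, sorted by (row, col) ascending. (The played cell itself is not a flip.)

Answer: (5,3)

Derivation:
Dir NW: first cell '.' (not opp) -> no flip
Dir N: first cell '.' (not opp) -> no flip
Dir NE: opp run (5,3) capped by B -> flip
Dir W: first cell '.' (not opp) -> no flip
Dir E: first cell '.' (not opp) -> no flip
Dir SW: first cell '.' (not opp) -> no flip
Dir S: first cell '.' (not opp) -> no flip
Dir SE: first cell '.' (not opp) -> no flip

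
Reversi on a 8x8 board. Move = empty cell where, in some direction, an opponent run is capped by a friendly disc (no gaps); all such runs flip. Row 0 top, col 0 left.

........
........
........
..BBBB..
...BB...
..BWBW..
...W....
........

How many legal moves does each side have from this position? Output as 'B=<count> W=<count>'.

Answer: B=6 W=6

Derivation:
-- B to move --
(4,2): no bracket -> illegal
(4,5): no bracket -> illegal
(4,6): no bracket -> illegal
(5,6): flips 1 -> legal
(6,2): flips 1 -> legal
(6,4): no bracket -> illegal
(6,5): no bracket -> illegal
(6,6): flips 1 -> legal
(7,2): flips 1 -> legal
(7,3): flips 2 -> legal
(7,4): flips 1 -> legal
B mobility = 6
-- W to move --
(2,1): no bracket -> illegal
(2,2): flips 2 -> legal
(2,3): flips 2 -> legal
(2,4): no bracket -> illegal
(2,5): no bracket -> illegal
(2,6): flips 2 -> legal
(3,1): no bracket -> illegal
(3,6): no bracket -> illegal
(4,1): flips 1 -> legal
(4,2): no bracket -> illegal
(4,5): flips 1 -> legal
(4,6): no bracket -> illegal
(5,1): flips 1 -> legal
(6,1): no bracket -> illegal
(6,2): no bracket -> illegal
(6,4): no bracket -> illegal
(6,5): no bracket -> illegal
W mobility = 6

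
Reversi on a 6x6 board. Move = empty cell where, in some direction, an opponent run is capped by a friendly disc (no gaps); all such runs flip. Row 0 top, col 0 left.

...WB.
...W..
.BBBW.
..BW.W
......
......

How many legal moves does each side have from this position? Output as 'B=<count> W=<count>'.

Answer: B=5 W=4

Derivation:
-- B to move --
(0,2): flips 1 -> legal
(1,2): no bracket -> illegal
(1,4): no bracket -> illegal
(1,5): no bracket -> illegal
(2,5): flips 1 -> legal
(3,4): flips 1 -> legal
(4,2): no bracket -> illegal
(4,3): flips 1 -> legal
(4,4): flips 1 -> legal
(4,5): no bracket -> illegal
B mobility = 5
-- W to move --
(0,5): flips 1 -> legal
(1,0): no bracket -> illegal
(1,1): flips 1 -> legal
(1,2): no bracket -> illegal
(1,4): no bracket -> illegal
(1,5): no bracket -> illegal
(2,0): flips 3 -> legal
(3,0): no bracket -> illegal
(3,1): flips 2 -> legal
(3,4): no bracket -> illegal
(4,1): no bracket -> illegal
(4,2): no bracket -> illegal
(4,3): no bracket -> illegal
W mobility = 4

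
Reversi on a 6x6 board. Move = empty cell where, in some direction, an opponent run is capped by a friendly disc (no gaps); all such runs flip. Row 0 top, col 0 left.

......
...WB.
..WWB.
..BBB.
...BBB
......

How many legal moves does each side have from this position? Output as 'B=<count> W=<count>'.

-- B to move --
(0,2): flips 1 -> legal
(0,3): flips 2 -> legal
(0,4): no bracket -> illegal
(1,1): flips 1 -> legal
(1,2): flips 3 -> legal
(2,1): flips 2 -> legal
(3,1): no bracket -> illegal
B mobility = 5
-- W to move --
(0,3): no bracket -> illegal
(0,4): no bracket -> illegal
(0,5): flips 1 -> legal
(1,5): flips 1 -> legal
(2,1): no bracket -> illegal
(2,5): flips 1 -> legal
(3,1): no bracket -> illegal
(3,5): flips 1 -> legal
(4,1): flips 1 -> legal
(4,2): flips 1 -> legal
(5,2): no bracket -> illegal
(5,3): flips 2 -> legal
(5,4): no bracket -> illegal
(5,5): flips 2 -> legal
W mobility = 8

Answer: B=5 W=8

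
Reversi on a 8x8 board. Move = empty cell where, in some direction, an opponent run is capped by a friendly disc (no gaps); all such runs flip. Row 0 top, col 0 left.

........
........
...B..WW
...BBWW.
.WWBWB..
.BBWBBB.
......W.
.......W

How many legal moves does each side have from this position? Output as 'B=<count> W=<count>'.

Answer: B=8 W=13

Derivation:
-- B to move --
(1,5): no bracket -> illegal
(1,6): no bracket -> illegal
(1,7): no bracket -> illegal
(2,4): no bracket -> illegal
(2,5): flips 1 -> legal
(3,0): flips 1 -> legal
(3,1): flips 1 -> legal
(3,2): flips 1 -> legal
(3,7): flips 2 -> legal
(4,0): flips 2 -> legal
(4,6): no bracket -> illegal
(4,7): no bracket -> illegal
(5,0): no bracket -> illegal
(5,7): no bracket -> illegal
(6,2): no bracket -> illegal
(6,3): flips 1 -> legal
(6,4): no bracket -> illegal
(6,5): no bracket -> illegal
(6,7): no bracket -> illegal
(7,5): no bracket -> illegal
(7,6): flips 1 -> legal
B mobility = 8
-- W to move --
(1,2): no bracket -> illegal
(1,3): flips 3 -> legal
(1,4): no bracket -> illegal
(2,2): flips 1 -> legal
(2,4): flips 2 -> legal
(2,5): no bracket -> illegal
(3,2): flips 2 -> legal
(4,0): no bracket -> illegal
(4,6): flips 2 -> legal
(4,7): no bracket -> illegal
(5,0): flips 2 -> legal
(5,7): flips 3 -> legal
(6,0): flips 1 -> legal
(6,1): flips 1 -> legal
(6,2): flips 1 -> legal
(6,3): flips 3 -> legal
(6,4): flips 1 -> legal
(6,5): flips 2 -> legal
(6,7): no bracket -> illegal
W mobility = 13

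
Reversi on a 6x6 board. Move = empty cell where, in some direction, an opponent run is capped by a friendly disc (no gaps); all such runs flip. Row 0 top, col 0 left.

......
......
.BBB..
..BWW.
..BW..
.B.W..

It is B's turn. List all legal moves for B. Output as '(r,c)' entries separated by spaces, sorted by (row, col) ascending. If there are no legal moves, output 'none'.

Answer: (2,4) (3,5) (4,4) (4,5) (5,4)

Derivation:
(2,4): flips 1 -> legal
(2,5): no bracket -> illegal
(3,5): flips 2 -> legal
(4,4): flips 2 -> legal
(4,5): flips 1 -> legal
(5,2): no bracket -> illegal
(5,4): flips 1 -> legal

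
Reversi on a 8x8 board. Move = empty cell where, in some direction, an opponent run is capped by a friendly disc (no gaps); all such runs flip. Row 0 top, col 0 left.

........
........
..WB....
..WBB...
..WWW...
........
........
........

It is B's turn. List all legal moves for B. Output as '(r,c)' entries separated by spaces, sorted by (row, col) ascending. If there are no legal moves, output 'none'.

(1,1): flips 1 -> legal
(1,2): no bracket -> illegal
(1,3): no bracket -> illegal
(2,1): flips 1 -> legal
(3,1): flips 1 -> legal
(3,5): no bracket -> illegal
(4,1): flips 1 -> legal
(4,5): no bracket -> illegal
(5,1): flips 1 -> legal
(5,2): flips 1 -> legal
(5,3): flips 1 -> legal
(5,4): flips 1 -> legal
(5,5): flips 1 -> legal

Answer: (1,1) (2,1) (3,1) (4,1) (5,1) (5,2) (5,3) (5,4) (5,5)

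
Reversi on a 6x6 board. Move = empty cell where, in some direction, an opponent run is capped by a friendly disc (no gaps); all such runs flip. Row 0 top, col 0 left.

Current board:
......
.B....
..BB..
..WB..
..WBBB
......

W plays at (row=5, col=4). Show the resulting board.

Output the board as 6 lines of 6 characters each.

Place W at (5,4); scan 8 dirs for brackets.
Dir NW: opp run (4,3) capped by W -> flip
Dir N: opp run (4,4), next='.' -> no flip
Dir NE: opp run (4,5), next=edge -> no flip
Dir W: first cell '.' (not opp) -> no flip
Dir E: first cell '.' (not opp) -> no flip
Dir SW: edge -> no flip
Dir S: edge -> no flip
Dir SE: edge -> no flip
All flips: (4,3)

Answer: ......
.B....
..BB..
..WB..
..WWBB
....W.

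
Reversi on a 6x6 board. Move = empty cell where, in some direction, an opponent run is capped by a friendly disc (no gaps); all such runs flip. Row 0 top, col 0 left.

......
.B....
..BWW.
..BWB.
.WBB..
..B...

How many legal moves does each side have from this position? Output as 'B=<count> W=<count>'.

Answer: B=9 W=8

Derivation:
-- B to move --
(1,2): flips 1 -> legal
(1,3): flips 2 -> legal
(1,4): flips 2 -> legal
(1,5): flips 2 -> legal
(2,5): flips 2 -> legal
(3,0): flips 1 -> legal
(3,1): no bracket -> illegal
(3,5): no bracket -> illegal
(4,0): flips 1 -> legal
(4,4): flips 1 -> legal
(5,0): flips 1 -> legal
(5,1): no bracket -> illegal
B mobility = 9
-- W to move --
(0,0): flips 2 -> legal
(0,1): no bracket -> illegal
(0,2): no bracket -> illegal
(1,0): no bracket -> illegal
(1,2): no bracket -> illegal
(1,3): no bracket -> illegal
(2,0): no bracket -> illegal
(2,1): flips 1 -> legal
(2,5): no bracket -> illegal
(3,1): flips 1 -> legal
(3,5): flips 1 -> legal
(4,4): flips 3 -> legal
(4,5): flips 1 -> legal
(5,1): flips 1 -> legal
(5,3): flips 1 -> legal
(5,4): no bracket -> illegal
W mobility = 8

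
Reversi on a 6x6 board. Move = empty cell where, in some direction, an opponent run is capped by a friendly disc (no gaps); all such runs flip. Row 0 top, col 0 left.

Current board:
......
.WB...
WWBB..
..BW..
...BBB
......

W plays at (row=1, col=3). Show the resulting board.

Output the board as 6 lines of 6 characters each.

Place W at (1,3); scan 8 dirs for brackets.
Dir NW: first cell '.' (not opp) -> no flip
Dir N: first cell '.' (not opp) -> no flip
Dir NE: first cell '.' (not opp) -> no flip
Dir W: opp run (1,2) capped by W -> flip
Dir E: first cell '.' (not opp) -> no flip
Dir SW: opp run (2,2), next='.' -> no flip
Dir S: opp run (2,3) capped by W -> flip
Dir SE: first cell '.' (not opp) -> no flip
All flips: (1,2) (2,3)

Answer: ......
.WWW..
WWBW..
..BW..
...BBB
......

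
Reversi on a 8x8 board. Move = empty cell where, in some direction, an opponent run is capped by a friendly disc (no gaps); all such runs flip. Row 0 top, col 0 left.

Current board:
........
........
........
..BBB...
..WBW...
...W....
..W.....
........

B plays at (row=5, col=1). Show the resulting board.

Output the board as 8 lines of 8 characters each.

Answer: ........
........
........
..BBB...
..BBW...
.B.W....
..W.....
........

Derivation:
Place B at (5,1); scan 8 dirs for brackets.
Dir NW: first cell '.' (not opp) -> no flip
Dir N: first cell '.' (not opp) -> no flip
Dir NE: opp run (4,2) capped by B -> flip
Dir W: first cell '.' (not opp) -> no flip
Dir E: first cell '.' (not opp) -> no flip
Dir SW: first cell '.' (not opp) -> no flip
Dir S: first cell '.' (not opp) -> no flip
Dir SE: opp run (6,2), next='.' -> no flip
All flips: (4,2)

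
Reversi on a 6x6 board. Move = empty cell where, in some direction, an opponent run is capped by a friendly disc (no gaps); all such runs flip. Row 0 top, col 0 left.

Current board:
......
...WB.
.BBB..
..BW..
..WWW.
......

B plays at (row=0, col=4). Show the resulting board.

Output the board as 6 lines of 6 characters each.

Place B at (0,4); scan 8 dirs for brackets.
Dir NW: edge -> no flip
Dir N: edge -> no flip
Dir NE: edge -> no flip
Dir W: first cell '.' (not opp) -> no flip
Dir E: first cell '.' (not opp) -> no flip
Dir SW: opp run (1,3) capped by B -> flip
Dir S: first cell 'B' (not opp) -> no flip
Dir SE: first cell '.' (not opp) -> no flip
All flips: (1,3)

Answer: ....B.
...BB.
.BBB..
..BW..
..WWW.
......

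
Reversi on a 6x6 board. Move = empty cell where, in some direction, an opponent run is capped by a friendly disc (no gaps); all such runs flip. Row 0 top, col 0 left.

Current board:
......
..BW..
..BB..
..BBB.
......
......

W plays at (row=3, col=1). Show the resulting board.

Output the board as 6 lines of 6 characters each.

Place W at (3,1); scan 8 dirs for brackets.
Dir NW: first cell '.' (not opp) -> no flip
Dir N: first cell '.' (not opp) -> no flip
Dir NE: opp run (2,2) capped by W -> flip
Dir W: first cell '.' (not opp) -> no flip
Dir E: opp run (3,2) (3,3) (3,4), next='.' -> no flip
Dir SW: first cell '.' (not opp) -> no flip
Dir S: first cell '.' (not opp) -> no flip
Dir SE: first cell '.' (not opp) -> no flip
All flips: (2,2)

Answer: ......
..BW..
..WB..
.WBBB.
......
......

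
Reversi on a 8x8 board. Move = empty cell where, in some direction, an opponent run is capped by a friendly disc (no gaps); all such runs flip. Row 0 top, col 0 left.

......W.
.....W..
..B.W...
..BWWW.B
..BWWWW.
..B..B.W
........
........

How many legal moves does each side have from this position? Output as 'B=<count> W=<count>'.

Answer: B=4 W=9

Derivation:
-- B to move --
(0,4): no bracket -> illegal
(0,5): no bracket -> illegal
(0,7): no bracket -> illegal
(1,3): no bracket -> illegal
(1,4): no bracket -> illegal
(1,6): no bracket -> illegal
(1,7): no bracket -> illegal
(2,3): no bracket -> illegal
(2,5): flips 4 -> legal
(2,6): no bracket -> illegal
(3,6): flips 3 -> legal
(4,7): flips 4 -> legal
(5,3): no bracket -> illegal
(5,4): flips 1 -> legal
(5,6): no bracket -> illegal
(6,6): no bracket -> illegal
(6,7): no bracket -> illegal
B mobility = 4
-- W to move --
(1,1): flips 1 -> legal
(1,2): no bracket -> illegal
(1,3): no bracket -> illegal
(2,1): flips 1 -> legal
(2,3): no bracket -> illegal
(2,6): no bracket -> illegal
(2,7): no bracket -> illegal
(3,1): flips 1 -> legal
(3,6): no bracket -> illegal
(4,1): flips 1 -> legal
(4,7): no bracket -> illegal
(5,1): flips 1 -> legal
(5,3): no bracket -> illegal
(5,4): no bracket -> illegal
(5,6): no bracket -> illegal
(6,1): flips 1 -> legal
(6,2): no bracket -> illegal
(6,3): no bracket -> illegal
(6,4): flips 1 -> legal
(6,5): flips 1 -> legal
(6,6): flips 1 -> legal
W mobility = 9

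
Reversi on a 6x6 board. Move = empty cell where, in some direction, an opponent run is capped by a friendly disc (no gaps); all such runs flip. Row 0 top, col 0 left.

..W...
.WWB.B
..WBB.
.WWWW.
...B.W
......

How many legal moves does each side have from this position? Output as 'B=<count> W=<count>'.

Answer: B=8 W=8

Derivation:
-- B to move --
(0,0): no bracket -> illegal
(0,1): flips 1 -> legal
(0,3): no bracket -> illegal
(1,0): flips 2 -> legal
(2,0): no bracket -> illegal
(2,1): flips 2 -> legal
(2,5): flips 1 -> legal
(3,0): no bracket -> illegal
(3,5): no bracket -> illegal
(4,0): flips 2 -> legal
(4,1): flips 1 -> legal
(4,2): flips 1 -> legal
(4,4): flips 1 -> legal
(5,4): no bracket -> illegal
(5,5): no bracket -> illegal
B mobility = 8
-- W to move --
(0,3): flips 2 -> legal
(0,4): flips 1 -> legal
(0,5): no bracket -> illegal
(1,4): flips 3 -> legal
(2,5): flips 2 -> legal
(3,5): flips 2 -> legal
(4,2): no bracket -> illegal
(4,4): no bracket -> illegal
(5,2): flips 1 -> legal
(5,3): flips 1 -> legal
(5,4): flips 1 -> legal
W mobility = 8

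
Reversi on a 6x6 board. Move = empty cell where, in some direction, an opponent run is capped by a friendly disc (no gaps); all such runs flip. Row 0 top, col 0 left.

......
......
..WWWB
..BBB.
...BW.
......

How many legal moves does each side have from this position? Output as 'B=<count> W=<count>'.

Answer: B=9 W=4

Derivation:
-- B to move --
(1,1): flips 1 -> legal
(1,2): flips 2 -> legal
(1,3): flips 1 -> legal
(1,4): flips 2 -> legal
(1,5): flips 1 -> legal
(2,1): flips 3 -> legal
(3,1): no bracket -> illegal
(3,5): no bracket -> illegal
(4,5): flips 1 -> legal
(5,3): no bracket -> illegal
(5,4): flips 1 -> legal
(5,5): flips 1 -> legal
B mobility = 9
-- W to move --
(1,4): no bracket -> illegal
(1,5): no bracket -> illegal
(2,1): no bracket -> illegal
(3,1): no bracket -> illegal
(3,5): no bracket -> illegal
(4,1): flips 1 -> legal
(4,2): flips 3 -> legal
(4,5): flips 1 -> legal
(5,2): no bracket -> illegal
(5,3): flips 2 -> legal
(5,4): no bracket -> illegal
W mobility = 4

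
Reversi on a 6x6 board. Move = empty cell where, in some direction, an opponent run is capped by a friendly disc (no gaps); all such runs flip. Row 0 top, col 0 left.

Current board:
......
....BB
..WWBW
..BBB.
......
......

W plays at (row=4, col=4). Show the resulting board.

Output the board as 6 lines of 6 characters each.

Place W at (4,4); scan 8 dirs for brackets.
Dir NW: opp run (3,3) capped by W -> flip
Dir N: opp run (3,4) (2,4) (1,4), next='.' -> no flip
Dir NE: first cell '.' (not opp) -> no flip
Dir W: first cell '.' (not opp) -> no flip
Dir E: first cell '.' (not opp) -> no flip
Dir SW: first cell '.' (not opp) -> no flip
Dir S: first cell '.' (not opp) -> no flip
Dir SE: first cell '.' (not opp) -> no flip
All flips: (3,3)

Answer: ......
....BB
..WWBW
..BWB.
....W.
......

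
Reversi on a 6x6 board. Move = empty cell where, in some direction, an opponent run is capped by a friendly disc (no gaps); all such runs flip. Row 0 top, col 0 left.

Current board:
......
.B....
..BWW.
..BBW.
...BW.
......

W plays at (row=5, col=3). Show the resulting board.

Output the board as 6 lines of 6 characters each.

Place W at (5,3); scan 8 dirs for brackets.
Dir NW: first cell '.' (not opp) -> no flip
Dir N: opp run (4,3) (3,3) capped by W -> flip
Dir NE: first cell 'W' (not opp) -> no flip
Dir W: first cell '.' (not opp) -> no flip
Dir E: first cell '.' (not opp) -> no flip
Dir SW: edge -> no flip
Dir S: edge -> no flip
Dir SE: edge -> no flip
All flips: (3,3) (4,3)

Answer: ......
.B....
..BWW.
..BWW.
...WW.
...W..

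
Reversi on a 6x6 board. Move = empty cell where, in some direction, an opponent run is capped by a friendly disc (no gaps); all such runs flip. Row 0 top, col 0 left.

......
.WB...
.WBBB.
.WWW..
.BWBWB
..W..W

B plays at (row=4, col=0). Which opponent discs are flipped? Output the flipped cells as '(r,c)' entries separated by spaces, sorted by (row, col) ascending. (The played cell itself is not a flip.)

Answer: (3,1)

Derivation:
Dir NW: edge -> no flip
Dir N: first cell '.' (not opp) -> no flip
Dir NE: opp run (3,1) capped by B -> flip
Dir W: edge -> no flip
Dir E: first cell 'B' (not opp) -> no flip
Dir SW: edge -> no flip
Dir S: first cell '.' (not opp) -> no flip
Dir SE: first cell '.' (not opp) -> no flip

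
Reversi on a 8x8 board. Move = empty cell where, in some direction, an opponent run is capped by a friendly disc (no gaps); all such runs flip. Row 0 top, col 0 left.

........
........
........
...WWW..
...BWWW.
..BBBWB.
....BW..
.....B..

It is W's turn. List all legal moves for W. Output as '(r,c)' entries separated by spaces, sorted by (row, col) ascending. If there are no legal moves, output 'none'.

Answer: (3,2) (4,2) (4,7) (5,1) (5,7) (6,1) (6,2) (6,3) (6,6) (6,7) (7,3) (7,4)

Derivation:
(3,2): flips 2 -> legal
(4,1): no bracket -> illegal
(4,2): flips 1 -> legal
(4,7): flips 1 -> legal
(5,1): flips 3 -> legal
(5,7): flips 1 -> legal
(6,1): flips 2 -> legal
(6,2): flips 1 -> legal
(6,3): flips 4 -> legal
(6,6): flips 1 -> legal
(6,7): flips 1 -> legal
(7,3): flips 1 -> legal
(7,4): flips 2 -> legal
(7,6): no bracket -> illegal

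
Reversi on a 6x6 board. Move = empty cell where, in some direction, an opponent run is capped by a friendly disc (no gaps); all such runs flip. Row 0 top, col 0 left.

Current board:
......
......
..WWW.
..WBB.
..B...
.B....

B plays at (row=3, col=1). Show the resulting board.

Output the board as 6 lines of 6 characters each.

Place B at (3,1); scan 8 dirs for brackets.
Dir NW: first cell '.' (not opp) -> no flip
Dir N: first cell '.' (not opp) -> no flip
Dir NE: opp run (2,2), next='.' -> no flip
Dir W: first cell '.' (not opp) -> no flip
Dir E: opp run (3,2) capped by B -> flip
Dir SW: first cell '.' (not opp) -> no flip
Dir S: first cell '.' (not opp) -> no flip
Dir SE: first cell 'B' (not opp) -> no flip
All flips: (3,2)

Answer: ......
......
..WWW.
.BBBB.
..B...
.B....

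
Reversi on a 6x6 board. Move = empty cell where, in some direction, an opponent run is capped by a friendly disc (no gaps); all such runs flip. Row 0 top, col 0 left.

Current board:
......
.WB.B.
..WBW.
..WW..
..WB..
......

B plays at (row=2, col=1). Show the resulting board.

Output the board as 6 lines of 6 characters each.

Answer: ......
.WB.B.
.BBBW.
..BW..
..WB..
......

Derivation:
Place B at (2,1); scan 8 dirs for brackets.
Dir NW: first cell '.' (not opp) -> no flip
Dir N: opp run (1,1), next='.' -> no flip
Dir NE: first cell 'B' (not opp) -> no flip
Dir W: first cell '.' (not opp) -> no flip
Dir E: opp run (2,2) capped by B -> flip
Dir SW: first cell '.' (not opp) -> no flip
Dir S: first cell '.' (not opp) -> no flip
Dir SE: opp run (3,2) capped by B -> flip
All flips: (2,2) (3,2)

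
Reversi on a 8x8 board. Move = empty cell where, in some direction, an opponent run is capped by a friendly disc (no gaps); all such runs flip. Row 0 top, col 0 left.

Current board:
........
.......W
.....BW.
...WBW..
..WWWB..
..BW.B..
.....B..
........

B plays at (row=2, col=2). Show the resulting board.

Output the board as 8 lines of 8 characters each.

Answer: ........
.......W
..B..BW.
...BBW..
..WWBB..
..BW.B..
.....B..
........

Derivation:
Place B at (2,2); scan 8 dirs for brackets.
Dir NW: first cell '.' (not opp) -> no flip
Dir N: first cell '.' (not opp) -> no flip
Dir NE: first cell '.' (not opp) -> no flip
Dir W: first cell '.' (not opp) -> no flip
Dir E: first cell '.' (not opp) -> no flip
Dir SW: first cell '.' (not opp) -> no flip
Dir S: first cell '.' (not opp) -> no flip
Dir SE: opp run (3,3) (4,4) capped by B -> flip
All flips: (3,3) (4,4)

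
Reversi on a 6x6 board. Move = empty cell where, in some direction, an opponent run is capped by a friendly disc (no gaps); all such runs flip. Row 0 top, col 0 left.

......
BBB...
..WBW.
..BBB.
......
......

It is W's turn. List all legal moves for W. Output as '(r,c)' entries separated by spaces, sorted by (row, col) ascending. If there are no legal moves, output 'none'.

Answer: (0,0) (0,2) (4,2) (4,4)

Derivation:
(0,0): flips 1 -> legal
(0,1): no bracket -> illegal
(0,2): flips 1 -> legal
(0,3): no bracket -> illegal
(1,3): no bracket -> illegal
(1,4): no bracket -> illegal
(2,0): no bracket -> illegal
(2,1): no bracket -> illegal
(2,5): no bracket -> illegal
(3,1): no bracket -> illegal
(3,5): no bracket -> illegal
(4,1): no bracket -> illegal
(4,2): flips 2 -> legal
(4,3): no bracket -> illegal
(4,4): flips 2 -> legal
(4,5): no bracket -> illegal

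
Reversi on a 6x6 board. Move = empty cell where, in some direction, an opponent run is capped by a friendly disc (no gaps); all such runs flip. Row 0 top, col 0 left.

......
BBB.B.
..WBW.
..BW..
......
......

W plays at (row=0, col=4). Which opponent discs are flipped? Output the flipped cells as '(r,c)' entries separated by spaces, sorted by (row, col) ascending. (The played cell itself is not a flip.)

Dir NW: edge -> no flip
Dir N: edge -> no flip
Dir NE: edge -> no flip
Dir W: first cell '.' (not opp) -> no flip
Dir E: first cell '.' (not opp) -> no flip
Dir SW: first cell '.' (not opp) -> no flip
Dir S: opp run (1,4) capped by W -> flip
Dir SE: first cell '.' (not opp) -> no flip

Answer: (1,4)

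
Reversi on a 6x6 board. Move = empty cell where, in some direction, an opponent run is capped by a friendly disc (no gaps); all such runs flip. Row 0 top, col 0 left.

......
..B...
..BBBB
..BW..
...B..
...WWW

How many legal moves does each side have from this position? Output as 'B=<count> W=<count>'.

-- B to move --
(3,4): flips 1 -> legal
(4,2): flips 1 -> legal
(4,4): flips 1 -> legal
(4,5): no bracket -> illegal
(5,2): no bracket -> illegal
B mobility = 3
-- W to move --
(0,1): no bracket -> illegal
(0,2): no bracket -> illegal
(0,3): no bracket -> illegal
(1,1): flips 1 -> legal
(1,3): flips 1 -> legal
(1,4): no bracket -> illegal
(1,5): flips 1 -> legal
(2,1): flips 2 -> legal
(3,1): flips 1 -> legal
(3,4): no bracket -> illegal
(3,5): no bracket -> illegal
(4,1): no bracket -> illegal
(4,2): no bracket -> illegal
(4,4): no bracket -> illegal
(5,2): no bracket -> illegal
W mobility = 5

Answer: B=3 W=5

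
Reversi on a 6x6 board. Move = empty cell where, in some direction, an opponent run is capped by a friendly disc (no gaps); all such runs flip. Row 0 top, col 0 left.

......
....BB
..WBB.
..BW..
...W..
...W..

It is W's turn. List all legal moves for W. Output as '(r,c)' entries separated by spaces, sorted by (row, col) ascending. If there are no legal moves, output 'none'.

(0,3): no bracket -> illegal
(0,4): no bracket -> illegal
(0,5): no bracket -> illegal
(1,2): no bracket -> illegal
(1,3): flips 1 -> legal
(2,1): flips 1 -> legal
(2,5): flips 2 -> legal
(3,1): flips 1 -> legal
(3,4): no bracket -> illegal
(3,5): no bracket -> illegal
(4,1): no bracket -> illegal
(4,2): flips 1 -> legal

Answer: (1,3) (2,1) (2,5) (3,1) (4,2)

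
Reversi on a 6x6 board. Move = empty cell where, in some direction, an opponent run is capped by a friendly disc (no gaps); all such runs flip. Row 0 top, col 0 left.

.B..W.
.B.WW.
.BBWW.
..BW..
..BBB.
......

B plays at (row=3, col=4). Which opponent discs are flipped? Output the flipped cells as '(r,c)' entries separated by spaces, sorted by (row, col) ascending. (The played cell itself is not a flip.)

Answer: (3,3)

Derivation:
Dir NW: opp run (2,3), next='.' -> no flip
Dir N: opp run (2,4) (1,4) (0,4), next=edge -> no flip
Dir NE: first cell '.' (not opp) -> no flip
Dir W: opp run (3,3) capped by B -> flip
Dir E: first cell '.' (not opp) -> no flip
Dir SW: first cell 'B' (not opp) -> no flip
Dir S: first cell 'B' (not opp) -> no flip
Dir SE: first cell '.' (not opp) -> no flip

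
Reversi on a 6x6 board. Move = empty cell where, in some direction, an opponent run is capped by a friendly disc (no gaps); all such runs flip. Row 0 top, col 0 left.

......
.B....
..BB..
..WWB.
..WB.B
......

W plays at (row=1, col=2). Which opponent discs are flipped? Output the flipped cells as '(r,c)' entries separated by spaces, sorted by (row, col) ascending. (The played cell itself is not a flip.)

Dir NW: first cell '.' (not opp) -> no flip
Dir N: first cell '.' (not opp) -> no flip
Dir NE: first cell '.' (not opp) -> no flip
Dir W: opp run (1,1), next='.' -> no flip
Dir E: first cell '.' (not opp) -> no flip
Dir SW: first cell '.' (not opp) -> no flip
Dir S: opp run (2,2) capped by W -> flip
Dir SE: opp run (2,3) (3,4) (4,5), next=edge -> no flip

Answer: (2,2)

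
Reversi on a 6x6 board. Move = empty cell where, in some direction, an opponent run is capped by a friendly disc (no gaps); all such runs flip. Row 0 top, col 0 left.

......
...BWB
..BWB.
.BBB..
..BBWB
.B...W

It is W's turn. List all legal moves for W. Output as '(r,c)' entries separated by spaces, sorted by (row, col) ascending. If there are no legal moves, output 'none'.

Answer: (0,3) (1,1) (1,2) (2,1) (2,5) (3,4) (3,5) (4,1) (5,3)

Derivation:
(0,2): no bracket -> illegal
(0,3): flips 1 -> legal
(0,4): no bracket -> illegal
(0,5): no bracket -> illegal
(1,1): flips 2 -> legal
(1,2): flips 1 -> legal
(2,0): no bracket -> illegal
(2,1): flips 1 -> legal
(2,5): flips 1 -> legal
(3,0): no bracket -> illegal
(3,4): flips 1 -> legal
(3,5): flips 1 -> legal
(4,0): no bracket -> illegal
(4,1): flips 3 -> legal
(5,0): no bracket -> illegal
(5,2): no bracket -> illegal
(5,3): flips 2 -> legal
(5,4): no bracket -> illegal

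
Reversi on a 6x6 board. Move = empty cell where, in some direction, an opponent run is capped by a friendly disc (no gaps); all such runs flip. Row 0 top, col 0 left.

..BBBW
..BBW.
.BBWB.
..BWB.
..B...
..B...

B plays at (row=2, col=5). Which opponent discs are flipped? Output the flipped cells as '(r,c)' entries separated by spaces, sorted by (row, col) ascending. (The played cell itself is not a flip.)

Answer: (1,4)

Derivation:
Dir NW: opp run (1,4) capped by B -> flip
Dir N: first cell '.' (not opp) -> no flip
Dir NE: edge -> no flip
Dir W: first cell 'B' (not opp) -> no flip
Dir E: edge -> no flip
Dir SW: first cell 'B' (not opp) -> no flip
Dir S: first cell '.' (not opp) -> no flip
Dir SE: edge -> no flip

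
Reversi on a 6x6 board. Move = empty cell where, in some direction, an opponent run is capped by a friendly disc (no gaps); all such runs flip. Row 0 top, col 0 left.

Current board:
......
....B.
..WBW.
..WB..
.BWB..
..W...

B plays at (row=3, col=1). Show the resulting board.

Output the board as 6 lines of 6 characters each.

Answer: ......
....B.
..WBW.
.BBB..
.BWB..
..W...

Derivation:
Place B at (3,1); scan 8 dirs for brackets.
Dir NW: first cell '.' (not opp) -> no flip
Dir N: first cell '.' (not opp) -> no flip
Dir NE: opp run (2,2), next='.' -> no flip
Dir W: first cell '.' (not opp) -> no flip
Dir E: opp run (3,2) capped by B -> flip
Dir SW: first cell '.' (not opp) -> no flip
Dir S: first cell 'B' (not opp) -> no flip
Dir SE: opp run (4,2), next='.' -> no flip
All flips: (3,2)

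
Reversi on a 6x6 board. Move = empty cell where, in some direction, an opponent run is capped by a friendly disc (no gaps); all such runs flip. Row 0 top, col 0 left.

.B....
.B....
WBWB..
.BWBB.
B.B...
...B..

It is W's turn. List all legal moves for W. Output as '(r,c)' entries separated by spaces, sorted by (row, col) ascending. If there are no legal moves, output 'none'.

(0,0): flips 1 -> legal
(0,2): flips 1 -> legal
(1,0): flips 1 -> legal
(1,2): no bracket -> illegal
(1,3): no bracket -> illegal
(1,4): flips 1 -> legal
(2,4): flips 1 -> legal
(2,5): no bracket -> illegal
(3,0): flips 1 -> legal
(3,5): flips 2 -> legal
(4,1): no bracket -> illegal
(4,3): no bracket -> illegal
(4,4): flips 1 -> legal
(4,5): no bracket -> illegal
(5,0): no bracket -> illegal
(5,1): no bracket -> illegal
(5,2): flips 1 -> legal
(5,4): no bracket -> illegal

Answer: (0,0) (0,2) (1,0) (1,4) (2,4) (3,0) (3,5) (4,4) (5,2)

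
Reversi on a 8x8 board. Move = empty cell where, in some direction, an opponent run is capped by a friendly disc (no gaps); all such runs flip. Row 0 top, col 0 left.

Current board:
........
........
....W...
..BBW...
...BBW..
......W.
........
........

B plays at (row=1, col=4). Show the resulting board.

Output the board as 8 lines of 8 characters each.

Answer: ........
....B...
....B...
..BBB...
...BBW..
......W.
........
........

Derivation:
Place B at (1,4); scan 8 dirs for brackets.
Dir NW: first cell '.' (not opp) -> no flip
Dir N: first cell '.' (not opp) -> no flip
Dir NE: first cell '.' (not opp) -> no flip
Dir W: first cell '.' (not opp) -> no flip
Dir E: first cell '.' (not opp) -> no flip
Dir SW: first cell '.' (not opp) -> no flip
Dir S: opp run (2,4) (3,4) capped by B -> flip
Dir SE: first cell '.' (not opp) -> no flip
All flips: (2,4) (3,4)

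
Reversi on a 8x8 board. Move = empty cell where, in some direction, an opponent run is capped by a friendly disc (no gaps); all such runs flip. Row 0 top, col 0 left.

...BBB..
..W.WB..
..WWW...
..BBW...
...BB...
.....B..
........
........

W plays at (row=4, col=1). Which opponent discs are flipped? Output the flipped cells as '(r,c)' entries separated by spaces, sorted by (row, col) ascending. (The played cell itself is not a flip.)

Answer: (3,2)

Derivation:
Dir NW: first cell '.' (not opp) -> no flip
Dir N: first cell '.' (not opp) -> no flip
Dir NE: opp run (3,2) capped by W -> flip
Dir W: first cell '.' (not opp) -> no flip
Dir E: first cell '.' (not opp) -> no flip
Dir SW: first cell '.' (not opp) -> no flip
Dir S: first cell '.' (not opp) -> no flip
Dir SE: first cell '.' (not opp) -> no flip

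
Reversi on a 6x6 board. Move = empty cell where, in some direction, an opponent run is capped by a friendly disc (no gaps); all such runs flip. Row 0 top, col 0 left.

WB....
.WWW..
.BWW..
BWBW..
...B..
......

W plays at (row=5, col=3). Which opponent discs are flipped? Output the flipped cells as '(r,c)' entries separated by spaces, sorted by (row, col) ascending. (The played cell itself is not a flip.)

Dir NW: first cell '.' (not opp) -> no flip
Dir N: opp run (4,3) capped by W -> flip
Dir NE: first cell '.' (not opp) -> no flip
Dir W: first cell '.' (not opp) -> no flip
Dir E: first cell '.' (not opp) -> no flip
Dir SW: edge -> no flip
Dir S: edge -> no flip
Dir SE: edge -> no flip

Answer: (4,3)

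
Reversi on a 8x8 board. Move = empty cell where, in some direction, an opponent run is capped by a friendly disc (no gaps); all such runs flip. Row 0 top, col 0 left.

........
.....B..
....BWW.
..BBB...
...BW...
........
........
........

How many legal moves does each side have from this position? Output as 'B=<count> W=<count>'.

-- B to move --
(1,4): no bracket -> illegal
(1,6): flips 1 -> legal
(1,7): no bracket -> illegal
(2,7): flips 2 -> legal
(3,5): flips 1 -> legal
(3,6): no bracket -> illegal
(3,7): flips 1 -> legal
(4,5): flips 1 -> legal
(5,3): no bracket -> illegal
(5,4): flips 1 -> legal
(5,5): flips 1 -> legal
B mobility = 7
-- W to move --
(0,4): flips 1 -> legal
(0,5): flips 1 -> legal
(0,6): no bracket -> illegal
(1,3): no bracket -> illegal
(1,4): flips 2 -> legal
(1,6): no bracket -> illegal
(2,1): no bracket -> illegal
(2,2): flips 1 -> legal
(2,3): flips 1 -> legal
(3,1): no bracket -> illegal
(3,5): no bracket -> illegal
(4,1): no bracket -> illegal
(4,2): flips 1 -> legal
(4,5): no bracket -> illegal
(5,2): flips 2 -> legal
(5,3): no bracket -> illegal
(5,4): no bracket -> illegal
W mobility = 7

Answer: B=7 W=7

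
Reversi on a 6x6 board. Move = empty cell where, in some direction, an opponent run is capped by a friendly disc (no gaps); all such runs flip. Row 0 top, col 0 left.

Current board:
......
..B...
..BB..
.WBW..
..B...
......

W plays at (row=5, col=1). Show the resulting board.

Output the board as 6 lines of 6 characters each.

Answer: ......
..B...
..BB..
.WBW..
..W...
.W....

Derivation:
Place W at (5,1); scan 8 dirs for brackets.
Dir NW: first cell '.' (not opp) -> no flip
Dir N: first cell '.' (not opp) -> no flip
Dir NE: opp run (4,2) capped by W -> flip
Dir W: first cell '.' (not opp) -> no flip
Dir E: first cell '.' (not opp) -> no flip
Dir SW: edge -> no flip
Dir S: edge -> no flip
Dir SE: edge -> no flip
All flips: (4,2)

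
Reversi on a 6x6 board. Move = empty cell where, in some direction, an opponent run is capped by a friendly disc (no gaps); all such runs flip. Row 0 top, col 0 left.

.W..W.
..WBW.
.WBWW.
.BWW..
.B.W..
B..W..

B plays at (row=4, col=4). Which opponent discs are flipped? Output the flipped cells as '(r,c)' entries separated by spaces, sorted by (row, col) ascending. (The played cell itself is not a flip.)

Answer: (3,3)

Derivation:
Dir NW: opp run (3,3) capped by B -> flip
Dir N: first cell '.' (not opp) -> no flip
Dir NE: first cell '.' (not opp) -> no flip
Dir W: opp run (4,3), next='.' -> no flip
Dir E: first cell '.' (not opp) -> no flip
Dir SW: opp run (5,3), next=edge -> no flip
Dir S: first cell '.' (not opp) -> no flip
Dir SE: first cell '.' (not opp) -> no flip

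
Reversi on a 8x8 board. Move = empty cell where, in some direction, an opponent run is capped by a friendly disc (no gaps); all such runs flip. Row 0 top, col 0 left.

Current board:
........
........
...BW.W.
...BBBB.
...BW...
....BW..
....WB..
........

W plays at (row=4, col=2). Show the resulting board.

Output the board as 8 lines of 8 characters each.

Answer: ........
........
...BW.W.
...WBBB.
..WWW...
....BW..
....WB..
........

Derivation:
Place W at (4,2); scan 8 dirs for brackets.
Dir NW: first cell '.' (not opp) -> no flip
Dir N: first cell '.' (not opp) -> no flip
Dir NE: opp run (3,3) capped by W -> flip
Dir W: first cell '.' (not opp) -> no flip
Dir E: opp run (4,3) capped by W -> flip
Dir SW: first cell '.' (not opp) -> no flip
Dir S: first cell '.' (not opp) -> no flip
Dir SE: first cell '.' (not opp) -> no flip
All flips: (3,3) (4,3)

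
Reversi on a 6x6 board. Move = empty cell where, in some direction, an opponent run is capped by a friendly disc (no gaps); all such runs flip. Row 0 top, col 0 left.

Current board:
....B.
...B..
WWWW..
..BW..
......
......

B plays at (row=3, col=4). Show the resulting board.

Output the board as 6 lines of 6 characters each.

Place B at (3,4); scan 8 dirs for brackets.
Dir NW: opp run (2,3), next='.' -> no flip
Dir N: first cell '.' (not opp) -> no flip
Dir NE: first cell '.' (not opp) -> no flip
Dir W: opp run (3,3) capped by B -> flip
Dir E: first cell '.' (not opp) -> no flip
Dir SW: first cell '.' (not opp) -> no flip
Dir S: first cell '.' (not opp) -> no flip
Dir SE: first cell '.' (not opp) -> no flip
All flips: (3,3)

Answer: ....B.
...B..
WWWW..
..BBB.
......
......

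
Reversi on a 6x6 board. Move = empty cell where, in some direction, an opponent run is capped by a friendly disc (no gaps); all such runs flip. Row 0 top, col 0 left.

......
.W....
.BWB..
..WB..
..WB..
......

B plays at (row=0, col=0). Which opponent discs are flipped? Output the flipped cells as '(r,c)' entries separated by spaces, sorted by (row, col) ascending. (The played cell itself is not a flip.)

Dir NW: edge -> no flip
Dir N: edge -> no flip
Dir NE: edge -> no flip
Dir W: edge -> no flip
Dir E: first cell '.' (not opp) -> no flip
Dir SW: edge -> no flip
Dir S: first cell '.' (not opp) -> no flip
Dir SE: opp run (1,1) (2,2) capped by B -> flip

Answer: (1,1) (2,2)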